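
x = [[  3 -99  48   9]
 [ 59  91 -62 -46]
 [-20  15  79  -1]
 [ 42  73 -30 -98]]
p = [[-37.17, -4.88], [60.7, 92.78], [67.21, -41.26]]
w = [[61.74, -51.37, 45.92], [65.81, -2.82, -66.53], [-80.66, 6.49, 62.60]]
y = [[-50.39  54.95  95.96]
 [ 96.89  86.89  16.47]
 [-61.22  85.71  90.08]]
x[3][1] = 73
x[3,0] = 42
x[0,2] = 48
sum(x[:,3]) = -136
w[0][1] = -51.37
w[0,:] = [61.74, -51.37, 45.92]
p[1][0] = 60.7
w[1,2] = -66.53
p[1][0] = 60.7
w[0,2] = 45.92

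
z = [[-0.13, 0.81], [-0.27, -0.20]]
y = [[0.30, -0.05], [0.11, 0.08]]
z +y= [[0.17, 0.76], [-0.16, -0.12]]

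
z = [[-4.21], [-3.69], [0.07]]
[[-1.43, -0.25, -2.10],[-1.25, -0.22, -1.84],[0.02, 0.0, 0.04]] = z@[[0.34, 0.06, 0.50]]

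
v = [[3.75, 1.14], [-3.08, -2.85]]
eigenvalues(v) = [3.17, -2.27]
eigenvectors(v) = [[0.89,-0.19], [-0.46,0.98]]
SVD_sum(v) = [[3.27, 1.95], [-3.53, -2.10]] + [[0.48,  -0.81], [0.45,  -0.75]]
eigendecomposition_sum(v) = [[3.51,  0.66], [-1.80,  -0.34]] + [[0.24, 0.48], [-1.28, -2.51]]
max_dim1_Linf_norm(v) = 3.75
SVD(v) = [[-0.68, 0.73], [0.73, 0.68]] @ diag([5.597059736844479, 1.2821553346589558]) @ [[-0.86, -0.51], [0.51, -0.86]]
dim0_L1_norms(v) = [6.83, 3.99]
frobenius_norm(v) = 5.74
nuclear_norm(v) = 6.88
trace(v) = 0.90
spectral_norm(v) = 5.60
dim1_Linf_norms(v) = [3.75, 3.08]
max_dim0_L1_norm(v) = 6.83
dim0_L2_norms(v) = [4.85, 3.07]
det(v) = -7.18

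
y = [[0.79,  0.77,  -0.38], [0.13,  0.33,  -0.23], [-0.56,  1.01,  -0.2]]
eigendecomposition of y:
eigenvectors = [[-0.94+0.00j,(-0.23+0.12j),(-0.23-0.12j)],[-0.24+0.00j,(-0.24-0.24j),(-0.24+0.24j)],[(0.23+0j),(-0.9+0j),-0.90-0.00j]]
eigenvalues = [(1.07+0j), (-0.08+0.34j), (-0.08-0.34j)]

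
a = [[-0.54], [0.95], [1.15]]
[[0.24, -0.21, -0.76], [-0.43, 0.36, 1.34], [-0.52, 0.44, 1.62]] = a @ [[-0.45, 0.38, 1.41]]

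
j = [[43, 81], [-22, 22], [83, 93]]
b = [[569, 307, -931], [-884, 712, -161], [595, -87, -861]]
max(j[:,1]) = 93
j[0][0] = 43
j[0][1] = 81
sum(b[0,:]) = -55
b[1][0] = -884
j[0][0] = 43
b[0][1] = 307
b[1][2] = -161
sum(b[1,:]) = -333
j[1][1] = 22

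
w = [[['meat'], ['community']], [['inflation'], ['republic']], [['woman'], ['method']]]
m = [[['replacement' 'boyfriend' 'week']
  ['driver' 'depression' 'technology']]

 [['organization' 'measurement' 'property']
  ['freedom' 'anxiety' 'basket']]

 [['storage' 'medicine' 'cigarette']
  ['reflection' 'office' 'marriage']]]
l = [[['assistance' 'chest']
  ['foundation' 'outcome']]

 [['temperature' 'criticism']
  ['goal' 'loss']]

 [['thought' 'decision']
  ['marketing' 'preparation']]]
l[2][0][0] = 'thought'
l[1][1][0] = 'goal'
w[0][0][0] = 'meat'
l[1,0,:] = ['temperature', 'criticism']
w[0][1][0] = 'community'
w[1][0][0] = 'inflation'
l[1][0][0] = 'temperature'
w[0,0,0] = 'meat'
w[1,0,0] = 'inflation'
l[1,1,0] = 'goal'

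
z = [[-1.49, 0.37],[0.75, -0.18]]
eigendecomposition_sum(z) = [[-1.49, 0.37],[0.75, -0.18]] + [[0.00, 0.0], [0.00, 0.00]]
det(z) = -0.01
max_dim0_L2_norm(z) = 1.67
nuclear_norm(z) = 1.72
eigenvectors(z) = [[-0.89, -0.24], [0.45, -0.97]]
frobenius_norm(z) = 1.72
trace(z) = -1.67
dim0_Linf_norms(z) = [1.49, 0.37]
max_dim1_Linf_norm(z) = 1.49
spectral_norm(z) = 1.72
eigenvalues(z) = [-1.68, 0.01]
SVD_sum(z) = [[-1.49, 0.37], [0.75, -0.18]] + [[0.00,0.0], [0.0,0.00]]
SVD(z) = [[-0.89, 0.45], [0.45, 0.89]] @ diag([1.7181008992303524, 0.00541295333944942]) @ [[0.97, -0.24], [0.24, 0.97]]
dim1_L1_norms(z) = [1.86, 0.93]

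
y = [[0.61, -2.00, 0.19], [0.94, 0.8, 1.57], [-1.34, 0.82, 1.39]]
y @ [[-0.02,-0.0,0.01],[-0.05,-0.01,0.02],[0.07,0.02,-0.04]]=[[0.1, 0.02, -0.04], [0.05, 0.02, -0.04], [0.08, 0.02, -0.05]]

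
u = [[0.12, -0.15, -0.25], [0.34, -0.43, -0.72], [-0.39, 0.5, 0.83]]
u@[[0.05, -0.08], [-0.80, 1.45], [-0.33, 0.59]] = [[0.21, -0.37], [0.60, -1.08], [-0.69, 1.25]]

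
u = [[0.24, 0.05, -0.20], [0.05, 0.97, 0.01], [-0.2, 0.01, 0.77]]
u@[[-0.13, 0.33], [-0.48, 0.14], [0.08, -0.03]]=[[-0.07,0.09], [-0.47,0.15], [0.08,-0.09]]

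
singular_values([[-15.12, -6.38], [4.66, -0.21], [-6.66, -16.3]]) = [22.47, 9.82]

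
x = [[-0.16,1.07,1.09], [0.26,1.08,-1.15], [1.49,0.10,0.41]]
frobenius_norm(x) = 2.70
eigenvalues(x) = [(-1.47+0j), (1.4+0.77j), (1.4-0.77j)]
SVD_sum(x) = [[0.44,0.20,0.99], [-0.30,-0.13,-0.66], [0.40,0.17,0.89]] + [[0.14, 0.18, -0.10], [0.79, 1.0, -0.55], [0.43, 0.54, -0.30]] + [[-0.74, 0.70, 0.20], [-0.23, 0.21, 0.06], [0.66, -0.62, -0.17]]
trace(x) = 1.33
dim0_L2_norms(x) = [1.52, 1.52, 1.64]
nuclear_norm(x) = 4.68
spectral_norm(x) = 1.65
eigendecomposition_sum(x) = [[(-0.82+0j), 0.32-0.00j, 0.67-0.00j], [(0.37-0j), (-0.14+0j), -0.30+0.00j], [(0.63-0j), (-0.24+0j), (-0.51+0j)]] + [[0.33+0.14j, (0.38-0.33j), (0.21+0.37j)], [(-0.05+0.51j), (0.61+0.39j), (-0.43+0.44j)], [(0.43-0.08j), (0.17-0.59j), (0.46+0.24j)]] + [[(0.33-0.14j), 0.38+0.33j, 0.21-0.37j], [-0.05-0.51j, (0.61-0.39j), (-0.43-0.44j)], [(0.43+0.08j), (0.17+0.59j), 0.46-0.24j]]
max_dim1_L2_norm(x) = 1.6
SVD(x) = [[0.67, 0.15, -0.73],[-0.45, 0.87, -0.22],[0.60, 0.47, 0.65]] @ diag([1.6533400741320061, 1.595209697673093, 1.4265597147399376]) @ [[0.40, 0.18, 0.9], [0.57, 0.72, -0.40], [0.72, -0.67, -0.19]]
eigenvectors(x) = [[0.75+0.00j, -0.13+0.45j, -0.13-0.45j], [-0.33+0.00j, (-0.67+0j), -0.67-0.00j], [-0.57+0.00j, 0.16+0.55j, 0.16-0.55j]]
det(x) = -3.76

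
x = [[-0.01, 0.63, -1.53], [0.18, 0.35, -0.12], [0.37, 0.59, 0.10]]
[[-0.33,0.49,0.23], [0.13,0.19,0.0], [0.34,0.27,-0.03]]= x@ [[0.74, 0.88, -1.14], [0.07, -0.03, 0.64], [0.24, -0.34, 0.12]]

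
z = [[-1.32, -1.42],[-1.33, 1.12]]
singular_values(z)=[1.95, 1.73]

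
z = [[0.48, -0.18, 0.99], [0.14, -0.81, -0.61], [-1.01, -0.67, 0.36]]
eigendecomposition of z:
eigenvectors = [[0.71+0.00j, 0.71-0.00j, -0.12+0.00j], [-0.10-0.22j, (-0.1+0.22j), 0.93+0.00j], [0.03+0.66j, 0.03-0.66j, 0.35+0.00j]]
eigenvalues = [(0.55+0.98j), (0.55-0.98j), (-1.06+0j)]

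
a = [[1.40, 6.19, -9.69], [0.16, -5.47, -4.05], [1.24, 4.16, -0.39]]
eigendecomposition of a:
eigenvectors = [[(-0.92+0j), -0.92-0.00j, (0.88+0j)], [-0.05-0.19j, (-0.05+0.19j), -0.43+0.00j], [(-0.19+0.29j), (-0.19-0.29j), 0.20+0.00j]]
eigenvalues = [(-0.28+4.42j), (-0.28-4.42j), (-3.89+0j)]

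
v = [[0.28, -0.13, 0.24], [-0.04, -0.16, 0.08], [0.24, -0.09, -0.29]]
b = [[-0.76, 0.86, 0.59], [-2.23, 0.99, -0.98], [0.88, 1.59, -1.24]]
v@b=[[0.29, 0.49, -0.00], [0.46, -0.07, 0.03], [-0.24, -0.34, 0.59]]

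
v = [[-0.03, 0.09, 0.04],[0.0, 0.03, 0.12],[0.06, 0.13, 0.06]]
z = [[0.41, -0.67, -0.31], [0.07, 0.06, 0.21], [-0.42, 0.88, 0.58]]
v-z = [[-0.44,0.76,0.35], [-0.07,-0.03,-0.09], [0.48,-0.75,-0.52]]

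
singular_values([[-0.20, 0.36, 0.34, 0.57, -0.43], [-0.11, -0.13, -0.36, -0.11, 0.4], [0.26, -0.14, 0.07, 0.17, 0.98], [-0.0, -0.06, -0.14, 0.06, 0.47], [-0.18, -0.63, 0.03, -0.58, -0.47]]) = [1.38, 1.13, 0.43, 0.29, 0.0]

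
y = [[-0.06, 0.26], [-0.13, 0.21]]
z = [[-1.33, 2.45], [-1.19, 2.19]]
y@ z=[[-0.23, 0.42],[-0.08, 0.14]]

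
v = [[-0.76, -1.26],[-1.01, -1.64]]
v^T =[[-0.76, -1.01], [-1.26, -1.64]]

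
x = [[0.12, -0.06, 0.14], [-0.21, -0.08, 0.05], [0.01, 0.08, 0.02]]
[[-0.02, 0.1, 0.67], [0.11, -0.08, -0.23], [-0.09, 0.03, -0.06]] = x @ [[-0.21, 0.39, 2.23], [-1.03, 0.2, -1.63], [-0.39, 0.45, 2.16]]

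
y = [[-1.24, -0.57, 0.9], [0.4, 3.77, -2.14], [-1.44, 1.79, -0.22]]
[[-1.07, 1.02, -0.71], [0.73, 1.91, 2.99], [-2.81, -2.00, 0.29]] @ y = [[2.76, 3.18, -2.99],[-4.45, 12.14, -4.09],[2.27, -5.42, 1.69]]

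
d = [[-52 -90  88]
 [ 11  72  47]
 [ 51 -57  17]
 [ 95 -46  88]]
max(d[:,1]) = 72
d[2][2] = 17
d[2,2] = 17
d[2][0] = 51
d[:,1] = [-90, 72, -57, -46]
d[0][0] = -52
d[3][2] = 88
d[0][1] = -90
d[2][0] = 51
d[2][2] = 17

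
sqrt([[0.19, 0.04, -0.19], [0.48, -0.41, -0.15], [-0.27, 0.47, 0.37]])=[[(0.48+0.11j), 0.01-0.15j, (-0.17-0j)], [(0.36-0.42j), (0.01+0.55j), -0.14+0.00j], [(-0.2+0.28j), 0.36-0.37j, 0.62-0.00j]]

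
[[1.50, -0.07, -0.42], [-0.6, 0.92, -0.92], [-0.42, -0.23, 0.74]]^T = [[1.5, -0.6, -0.42],  [-0.07, 0.92, -0.23],  [-0.42, -0.92, 0.74]]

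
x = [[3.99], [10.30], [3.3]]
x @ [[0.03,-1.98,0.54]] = [[0.12, -7.9, 2.15], [0.31, -20.39, 5.56], [0.1, -6.53, 1.78]]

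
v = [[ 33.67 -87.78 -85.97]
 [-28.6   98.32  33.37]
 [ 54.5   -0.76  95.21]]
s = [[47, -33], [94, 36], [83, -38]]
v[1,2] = 33.37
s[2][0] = 83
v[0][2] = -85.97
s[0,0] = 47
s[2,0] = 83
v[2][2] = 95.21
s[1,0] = 94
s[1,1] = 36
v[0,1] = -87.78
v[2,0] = 54.5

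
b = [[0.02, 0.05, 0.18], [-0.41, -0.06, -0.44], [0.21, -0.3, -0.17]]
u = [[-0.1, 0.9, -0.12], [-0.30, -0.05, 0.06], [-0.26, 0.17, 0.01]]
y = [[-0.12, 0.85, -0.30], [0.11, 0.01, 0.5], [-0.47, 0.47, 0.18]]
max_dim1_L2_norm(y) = 0.91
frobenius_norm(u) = 1.01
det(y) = -0.21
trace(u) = -0.14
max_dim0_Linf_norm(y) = 0.85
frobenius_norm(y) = 1.25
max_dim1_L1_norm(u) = 1.12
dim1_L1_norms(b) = [0.25, 0.91, 0.68]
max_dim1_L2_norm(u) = 0.91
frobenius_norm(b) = 0.75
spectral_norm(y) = 1.05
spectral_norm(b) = 0.62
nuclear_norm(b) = 1.09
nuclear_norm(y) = 1.97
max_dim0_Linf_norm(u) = 0.9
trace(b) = -0.21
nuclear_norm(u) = 1.33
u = y + b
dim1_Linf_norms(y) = [0.85, 0.5, 0.47]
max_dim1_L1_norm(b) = 0.91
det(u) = -0.00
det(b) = 0.01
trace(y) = 0.07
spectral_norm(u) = 0.94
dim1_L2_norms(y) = [0.91, 0.51, 0.69]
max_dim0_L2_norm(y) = 0.97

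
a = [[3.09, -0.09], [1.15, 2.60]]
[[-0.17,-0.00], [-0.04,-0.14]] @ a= [[-0.53, 0.02], [-0.28, -0.36]]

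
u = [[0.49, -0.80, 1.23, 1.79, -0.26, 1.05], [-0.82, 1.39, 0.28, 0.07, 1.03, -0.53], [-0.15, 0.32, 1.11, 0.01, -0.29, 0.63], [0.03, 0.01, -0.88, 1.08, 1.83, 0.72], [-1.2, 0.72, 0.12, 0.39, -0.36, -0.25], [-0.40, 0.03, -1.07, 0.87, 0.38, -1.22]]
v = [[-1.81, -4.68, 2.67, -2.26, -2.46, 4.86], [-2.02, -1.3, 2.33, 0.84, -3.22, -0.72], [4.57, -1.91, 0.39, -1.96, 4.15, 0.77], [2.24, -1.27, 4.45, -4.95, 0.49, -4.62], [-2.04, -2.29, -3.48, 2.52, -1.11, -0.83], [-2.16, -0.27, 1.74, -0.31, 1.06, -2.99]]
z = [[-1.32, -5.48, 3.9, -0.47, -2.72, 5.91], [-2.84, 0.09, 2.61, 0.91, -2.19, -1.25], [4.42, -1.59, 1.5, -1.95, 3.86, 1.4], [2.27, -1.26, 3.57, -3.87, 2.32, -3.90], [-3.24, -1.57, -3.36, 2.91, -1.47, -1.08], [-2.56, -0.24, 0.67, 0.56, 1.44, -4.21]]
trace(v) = -11.77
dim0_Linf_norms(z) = [4.42, 5.48, 3.9, 3.87, 3.86, 5.91]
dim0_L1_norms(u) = [3.09, 3.27, 4.69, 4.21, 4.15, 4.4]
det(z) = 3583.34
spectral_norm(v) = 10.09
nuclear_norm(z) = 33.72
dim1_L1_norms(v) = [18.74, 10.43, 13.75, 18.02, 12.27, 8.53]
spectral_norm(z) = 10.34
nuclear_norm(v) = 34.24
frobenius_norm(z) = 16.58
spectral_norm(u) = 3.06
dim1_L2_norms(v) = [8.19, 4.77, 6.81, 8.52, 5.46, 4.23]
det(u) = -0.15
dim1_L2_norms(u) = [2.6, 2.01, 1.36, 2.41, 1.52, 1.92]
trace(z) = -9.28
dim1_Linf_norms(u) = [1.79, 1.39, 1.11, 1.83, 1.2, 1.22]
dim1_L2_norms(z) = [9.46, 4.7, 6.71, 7.42, 6.0, 5.21]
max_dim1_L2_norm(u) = 2.6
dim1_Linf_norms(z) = [5.91, 2.84, 4.42, 3.9, 3.36, 4.21]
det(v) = 10148.47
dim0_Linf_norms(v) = [4.57, 4.68, 4.45, 4.95, 4.15, 4.86]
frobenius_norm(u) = 4.95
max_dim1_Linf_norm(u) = 1.83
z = v + u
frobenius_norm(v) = 16.01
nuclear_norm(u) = 10.27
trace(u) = 2.49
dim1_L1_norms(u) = [5.62, 4.12, 2.51, 4.55, 3.04, 3.97]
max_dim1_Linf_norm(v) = 4.95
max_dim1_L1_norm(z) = 19.8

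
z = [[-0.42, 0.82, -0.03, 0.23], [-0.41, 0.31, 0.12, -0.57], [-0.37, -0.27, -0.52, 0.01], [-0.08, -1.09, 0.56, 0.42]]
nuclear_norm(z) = 3.52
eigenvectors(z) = [[(0.14+0j), 0.67+0.00j, (0.67-0j), (-0.54+0j)], [0.50+0.00j, 0.08+0.43j, (0.08-0.43j), 0.09+0.00j], [-0.12+0.00j, (-0.28+0.32j), -0.28-0.32j, (-0.74+0j)], [-0.85+0.00j, 0.03+0.43j, 0.03-0.43j, 0.39+0.00j]]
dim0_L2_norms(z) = [0.7, 1.42, 0.77, 0.74]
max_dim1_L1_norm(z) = 2.15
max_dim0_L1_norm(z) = 2.49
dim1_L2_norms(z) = [0.95, 0.78, 0.69, 1.3]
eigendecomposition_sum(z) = [[(-0.02+0j), (0.13+0j), -0.03+0.00j, (-0.11+0j)],[(-0.08+0j), 0.47+0.00j, -0.10+0.00j, (-0.39+0j)],[0.02-0.00j, (-0.11-0j), (0.02+0j), 0.09+0.00j],[0.14-0.00j, -0.80-0.00j, 0.17+0.00j, 0.68+0.00j]] + [[(-0.11+0.26j), 0.27+0.16j, 0.17-0.09j, (0.11+0.15j)],[(-0.18-0.04j), (-0.07+0.19j), 0.08+0.10j, -0.08+0.09j],[-0.08-0.16j, -0.19+0.06j, (-0.03+0.12j), (-0.12-0.01j)],[-0.17-0.06j, -0.09+0.18j, (0.07+0.11j), (-0.09+0.08j)]] + [[(-0.11-0.26j), 0.27-0.16j, 0.17+0.09j, 0.11-0.15j], [-0.18+0.04j, -0.07-0.19j, 0.08-0.10j, (-0.08-0.09j)], [-0.08+0.16j, (-0.19-0.06j), (-0.03-0.12j), -0.12+0.01j], [-0.17+0.06j, -0.09-0.18j, 0.07-0.11j, -0.09-0.08j]] + [[-0.17+0.00j, 0.15+0.00j, -0.35-0.00j, (0.11+0j)],[0.03-0.00j, (-0.02-0j), 0.06+0.00j, -0.02-0.00j],[(-0.24+0j), 0.21+0.00j, -0.49-0.00j, 0.15+0.00j],[0.13-0.00j, -0.11-0.00j, 0.26+0.00j, (-0.08-0j)]]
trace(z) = -0.21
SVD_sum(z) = [[-0.13, 0.7, -0.21, -0.2], [-0.08, 0.43, -0.13, -0.12], [0.01, -0.04, 0.01, 0.01], [0.21, -1.13, 0.34, 0.32]] + [[0.09, 0.08, 0.14, 0.07], [-0.08, -0.07, -0.12, -0.06], [-0.29, -0.26, -0.46, -0.22], [0.04, 0.03, 0.06, 0.03]] + [[-0.10,  -0.01,  0.09,  -0.05], [-0.38,  -0.02,  0.35,  -0.20], [0.05,  0.00,  -0.04,  0.02], [-0.21,  -0.01,  0.19,  -0.11]] + [[-0.28, 0.05, -0.05, 0.42], [0.12, -0.02, 0.02, -0.19], [-0.13, 0.02, -0.03, 0.2], [-0.12, 0.02, -0.02, 0.18]]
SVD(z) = [[-0.50, 0.28, 0.23, 0.79],[-0.31, -0.25, 0.85, -0.35],[0.03, -0.92, -0.1, 0.37],[0.81, 0.11, 0.46, 0.34]] @ diag([1.532165669012196, 0.7002083288495029, 0.6486483710167179, 0.6421307886151791]) @ [[0.17, -0.91, 0.27, 0.26], [0.45, 0.40, 0.72, 0.35], [-0.68, -0.04, 0.63, -0.37], [-0.55, 0.10, -0.11, 0.82]]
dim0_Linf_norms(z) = [0.42, 1.09, 0.56, 0.57]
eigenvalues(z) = [(1.15+0j), (-0.3+0.65j), (-0.3-0.65j), (-0.76+0j)]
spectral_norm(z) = 1.53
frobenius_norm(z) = 1.92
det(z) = -0.45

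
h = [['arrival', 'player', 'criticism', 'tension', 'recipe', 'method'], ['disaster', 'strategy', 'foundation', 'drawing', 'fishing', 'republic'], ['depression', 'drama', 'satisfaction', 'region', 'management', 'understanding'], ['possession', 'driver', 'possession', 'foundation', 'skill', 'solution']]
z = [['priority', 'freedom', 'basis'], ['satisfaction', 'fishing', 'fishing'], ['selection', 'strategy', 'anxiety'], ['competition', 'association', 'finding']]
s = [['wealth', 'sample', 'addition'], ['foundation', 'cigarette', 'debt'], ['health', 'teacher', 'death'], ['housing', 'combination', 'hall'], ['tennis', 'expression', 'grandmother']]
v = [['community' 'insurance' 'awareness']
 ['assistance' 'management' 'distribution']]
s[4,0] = 'tennis'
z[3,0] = 'competition'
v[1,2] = 'distribution'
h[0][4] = 'recipe'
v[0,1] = 'insurance'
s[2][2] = 'death'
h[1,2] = 'foundation'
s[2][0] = 'health'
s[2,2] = 'death'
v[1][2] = 'distribution'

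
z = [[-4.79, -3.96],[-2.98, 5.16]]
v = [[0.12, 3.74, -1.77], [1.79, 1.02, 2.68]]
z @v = [[-7.66, -21.95, -2.13], [8.88, -5.88, 19.10]]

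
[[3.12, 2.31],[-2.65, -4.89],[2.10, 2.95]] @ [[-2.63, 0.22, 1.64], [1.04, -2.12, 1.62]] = [[-5.80,  -4.21,  8.86], [1.88,  9.78,  -12.27], [-2.45,  -5.79,  8.22]]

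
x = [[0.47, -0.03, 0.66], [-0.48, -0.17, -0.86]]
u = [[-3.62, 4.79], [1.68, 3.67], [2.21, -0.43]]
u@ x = [[-4.0, -0.71, -6.51], [-0.97, -0.67, -2.05], [1.25, 0.01, 1.83]]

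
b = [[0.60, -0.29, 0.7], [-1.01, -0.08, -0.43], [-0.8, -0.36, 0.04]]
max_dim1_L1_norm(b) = 1.59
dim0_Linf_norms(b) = [1.01, 0.36, 0.7]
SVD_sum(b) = [[0.75, 0.04, 0.35], [-0.99, -0.05, -0.47], [-0.65, -0.03, -0.31]] + [[-0.15, -0.33, 0.35], [-0.01, -0.03, 0.03], [-0.15, -0.33, 0.35]] + [[-0.0,0.00,0.0], [-0.00,0.0,0.0], [0.00,-0.00,-0.00]]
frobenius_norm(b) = 1.71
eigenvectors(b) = [[0.35,-0.41,0.5], [-0.74,0.72,-0.72], [-0.57,0.56,-0.48]]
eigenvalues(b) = [0.07, 0.16, 0.34]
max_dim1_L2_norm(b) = 1.1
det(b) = 0.00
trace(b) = 0.56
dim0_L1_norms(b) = [2.41, 0.73, 1.17]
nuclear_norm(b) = 2.27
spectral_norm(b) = 1.55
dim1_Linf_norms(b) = [0.7, 1.01, 0.8]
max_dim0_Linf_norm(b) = 1.01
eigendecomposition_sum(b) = [[-0.40, -0.68, 0.59], [0.83, 1.43, -1.25], [0.65, 1.11, -0.97]] + [[1.20, 2.68, -2.72], [-2.13, -4.78, 4.85], [-1.64, -3.68, 3.73]] + [[-0.20, -2.29, 2.83],[0.29, 3.26, -4.03],[0.19, 2.21, -2.72]]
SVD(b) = [[-0.53, -0.71, -0.47], [0.71, -0.07, -0.70], [0.47, -0.70, 0.54]] @ diag([1.5538763820156873, 0.7086313617471882, 0.003127708772165704]) @ [[-0.9, -0.05, -0.42], [0.29, 0.65, -0.70], [0.31, -0.75, -0.58]]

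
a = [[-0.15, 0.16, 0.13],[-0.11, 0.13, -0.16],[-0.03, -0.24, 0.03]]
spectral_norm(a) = 0.34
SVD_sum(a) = [[-0.07,0.18,-0.02], [-0.06,0.16,-0.01], [0.08,-0.2,0.02]] + [[-0.04, -0.0, 0.16],[0.03, 0.0, -0.12],[-0.01, -0.00, 0.04]] + [[-0.04, -0.02, -0.01], [-0.08, -0.03, -0.02], [-0.1, -0.04, -0.03]]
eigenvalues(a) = [(-0.13+0.14j), (-0.13-0.14j), (0.28+0j)]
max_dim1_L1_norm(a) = 0.44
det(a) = 0.01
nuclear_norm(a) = 0.69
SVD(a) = [[0.57,0.77,-0.29], [0.52,-0.61,-0.60], [-0.64,0.19,-0.75]] @ diag([0.3362968056133431, 0.21035791400921586, 0.14715300386996066]) @ [[-0.37, 0.93, -0.08], [-0.25, -0.02, 0.97], [0.89, 0.38, 0.24]]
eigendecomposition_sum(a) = [[-0.07+0.06j, 0.07+0.06j, 0.07+0.07j], [(-0.04-0.02j), -0.02+0.04j, (-0.02+0.04j)], [(-0.03-0.05j), -0.04+0.04j, (-0.04+0.03j)]] + [[(-0.07-0.06j), 0.07-0.06j, (0.07-0.07j)], [-0.04+0.02j, (-0.02-0.04j), (-0.02-0.04j)], [-0.03+0.05j, -0.04-0.04j, (-0.04-0.03j)]] + [[(-0-0j), (0.01-0j), -0.01-0.00j], [(-0.03-0j), (0.16-0j), -0.12-0.00j], [0.03+0.00j, (-0.16+0j), (0.12+0j)]]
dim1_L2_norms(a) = [0.25, 0.23, 0.24]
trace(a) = 0.01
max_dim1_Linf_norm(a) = 0.24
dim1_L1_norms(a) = [0.44, 0.4, 0.3]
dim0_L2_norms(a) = [0.19, 0.32, 0.21]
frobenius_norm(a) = 0.42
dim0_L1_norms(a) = [0.29, 0.53, 0.32]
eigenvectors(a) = [[-0.81+0.00j, -0.81-0.00j, (-0.05+0j)], [-0.13-0.34j, -0.13+0.34j, (-0.71+0j)], [(0.05-0.45j), (0.05+0.45j), (0.7+0j)]]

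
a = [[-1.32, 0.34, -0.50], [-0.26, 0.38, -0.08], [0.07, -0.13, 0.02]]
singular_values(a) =[1.5, 0.32, 0.0]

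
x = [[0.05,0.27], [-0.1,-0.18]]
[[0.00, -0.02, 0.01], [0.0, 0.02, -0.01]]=x@[[0.00, -0.01, 0.0], [0.0, -0.08, 0.03]]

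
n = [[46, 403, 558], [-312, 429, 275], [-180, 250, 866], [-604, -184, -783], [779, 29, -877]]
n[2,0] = -180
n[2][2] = 866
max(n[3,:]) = -184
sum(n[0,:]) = 1007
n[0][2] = 558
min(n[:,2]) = -877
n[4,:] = [779, 29, -877]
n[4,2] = -877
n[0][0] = 46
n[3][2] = -783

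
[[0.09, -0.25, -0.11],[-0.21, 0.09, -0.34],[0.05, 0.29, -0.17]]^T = [[0.09, -0.21, 0.05],[-0.25, 0.09, 0.29],[-0.11, -0.34, -0.17]]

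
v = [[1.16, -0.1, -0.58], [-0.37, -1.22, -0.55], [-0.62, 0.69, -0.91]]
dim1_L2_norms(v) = [1.3, 1.39, 1.3]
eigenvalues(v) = [(1.34+0j), (-1.16+0.62j), (-1.16-0.62j)]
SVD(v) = [[-0.46, 0.57, 0.68], [-0.68, -0.72, 0.14], [0.57, -0.39, 0.72]] @ diag([1.4251288662991473, 1.3629897087501, 1.1914976996546094]) @ [[-0.45, 0.89, 0.08], [0.86, 0.41, 0.31], [0.24, 0.21, -0.95]]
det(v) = 2.31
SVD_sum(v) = [[0.3, -0.59, -0.05],[0.43, -0.85, -0.08],[-0.37, 0.73, 0.07]] + [[0.66, 0.31, 0.24], [-0.85, -0.4, -0.31], [-0.46, -0.22, -0.17]] + [[0.2, 0.17, -0.77], [0.04, 0.04, -0.16], [0.21, 0.18, -0.81]]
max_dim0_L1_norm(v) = 2.15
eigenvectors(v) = [[(0.96+0j), 0.05-0.16j, (0.05+0.16j)], [-0.08+0.00j, (0.7+0j), 0.70-0.00j], [(-0.29+0j), (-0.11-0.69j), (-0.11+0.69j)]]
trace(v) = -0.97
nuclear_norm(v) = 3.98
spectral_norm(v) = 1.43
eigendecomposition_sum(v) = [[(1.24+0j), -0.13+0.00j, (-0.29+0j)], [-0.10-0.00j, 0.01+0.00j, (0.02-0j)], [(-0.37-0j), 0.04+0.00j, 0.09-0.00j]] + [[-0.04+0.02j, 0.01+0.16j, -0.15+0.03j], [(-0.14-0.15j), -0.62+0.23j, -0.29-0.56j], [(-0.12+0.16j), 0.33+0.57j, -0.50+0.37j]] + [[-0.04-0.02j, 0.01-0.16j, -0.15-0.03j], [(-0.14+0.15j), -0.62-0.23j, (-0.29+0.56j)], [(-0.12-0.16j), 0.33-0.57j, (-0.5-0.37j)]]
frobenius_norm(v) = 2.30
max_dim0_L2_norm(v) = 1.41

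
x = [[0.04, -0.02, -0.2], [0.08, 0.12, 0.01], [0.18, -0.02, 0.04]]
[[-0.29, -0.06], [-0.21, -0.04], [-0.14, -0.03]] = x @ [[-1.2, -0.24], [-1.07, -0.21], [1.33, 0.26]]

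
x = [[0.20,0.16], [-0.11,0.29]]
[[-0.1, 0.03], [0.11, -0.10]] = x@[[-0.63,0.32], [0.15,-0.24]]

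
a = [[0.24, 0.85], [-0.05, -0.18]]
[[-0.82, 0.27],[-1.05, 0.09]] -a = [[-1.06, -0.58], [-1.0, 0.27]]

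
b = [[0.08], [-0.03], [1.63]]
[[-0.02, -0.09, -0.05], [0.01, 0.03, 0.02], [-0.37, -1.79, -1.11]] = b@ [[-0.23, -1.10, -0.68]]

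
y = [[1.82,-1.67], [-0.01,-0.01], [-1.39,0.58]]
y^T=[[1.82, -0.01, -1.39], [-1.67, -0.01, 0.58]]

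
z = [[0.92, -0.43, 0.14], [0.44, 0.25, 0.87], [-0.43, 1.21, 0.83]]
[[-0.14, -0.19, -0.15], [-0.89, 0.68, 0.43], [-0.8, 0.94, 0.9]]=z @ [[0.06, -0.37, 0.04], [0.10, -0.03, 0.54], [-1.08, 0.98, 0.32]]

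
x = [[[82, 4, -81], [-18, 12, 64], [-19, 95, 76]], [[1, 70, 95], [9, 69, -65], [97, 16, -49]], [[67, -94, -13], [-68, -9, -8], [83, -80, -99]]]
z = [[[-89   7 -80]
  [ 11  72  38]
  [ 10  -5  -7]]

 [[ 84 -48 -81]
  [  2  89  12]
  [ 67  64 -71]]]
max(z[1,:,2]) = 12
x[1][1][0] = 9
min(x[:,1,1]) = -9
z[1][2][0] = 67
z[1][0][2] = -81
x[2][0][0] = 67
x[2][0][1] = -94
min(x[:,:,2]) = -99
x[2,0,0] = 67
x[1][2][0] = 97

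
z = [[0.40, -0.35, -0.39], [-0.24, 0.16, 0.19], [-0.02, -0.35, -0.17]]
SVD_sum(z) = [[0.35, -0.40, -0.38], [-0.18, 0.21, 0.2], [0.16, -0.19, -0.18]] + [[0.05, 0.05, -0.00], [-0.06, -0.05, 0.00], [-0.18, -0.16, 0.01]] + [[-0.0, 0.00, -0.01], [-0.0, 0.0, -0.01], [0.0, -0.0, 0.00]]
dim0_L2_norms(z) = [0.47, 0.52, 0.47]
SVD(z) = [[-0.82, 0.28, -0.5], [0.42, -0.29, -0.86], [-0.38, -0.92, 0.12]] @ diag([0.7965996510512592, 0.2664014832363302, 0.012619258080218302]) @ [[-0.53, 0.61, 0.58], [0.74, 0.67, -0.03], [0.41, -0.42, 0.81]]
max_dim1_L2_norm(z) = 0.66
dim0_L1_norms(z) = [0.66, 0.86, 0.75]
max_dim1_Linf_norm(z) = 0.4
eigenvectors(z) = [[0.85, -0.54, 0.37], [-0.48, 0.1, -0.49], [0.23, -0.84, 0.79]]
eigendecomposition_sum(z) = [[0.49, -0.16, -0.34], [-0.28, 0.09, 0.19], [0.13, -0.04, -0.09]] + [[-0.07, -0.16, -0.06], [0.01, 0.03, 0.01], [-0.11, -0.24, -0.1]] + [[-0.02, -0.03, 0.01], [0.03, 0.04, -0.01], [-0.04, -0.06, 0.02]]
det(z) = -0.00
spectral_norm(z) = 0.80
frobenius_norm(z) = 0.84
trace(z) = 0.39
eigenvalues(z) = [0.49, -0.14, 0.04]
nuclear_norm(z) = 1.08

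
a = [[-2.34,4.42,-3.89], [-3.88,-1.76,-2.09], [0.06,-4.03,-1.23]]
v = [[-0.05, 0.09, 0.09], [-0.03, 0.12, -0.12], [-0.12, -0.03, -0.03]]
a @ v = [[0.45,0.44,-0.62], [0.5,-0.5,-0.08], [0.27,-0.44,0.53]]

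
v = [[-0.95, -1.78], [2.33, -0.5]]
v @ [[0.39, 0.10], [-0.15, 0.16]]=[[-0.10, -0.38],[0.98, 0.15]]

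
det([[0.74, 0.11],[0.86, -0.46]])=-0.435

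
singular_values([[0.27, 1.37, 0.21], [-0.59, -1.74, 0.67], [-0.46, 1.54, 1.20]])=[2.74, 1.53, 0.16]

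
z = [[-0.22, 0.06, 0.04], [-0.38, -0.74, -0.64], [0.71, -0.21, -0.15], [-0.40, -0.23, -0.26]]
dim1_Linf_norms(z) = [0.22, 0.74, 0.71, 0.4]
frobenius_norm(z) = 1.42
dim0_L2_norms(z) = [0.93, 0.81, 0.71]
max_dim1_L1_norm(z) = 1.76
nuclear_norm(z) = 2.01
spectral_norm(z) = 1.16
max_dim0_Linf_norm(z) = 0.74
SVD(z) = [[-0.05, 0.28, 0.04], [-0.89, -0.25, 0.39], [0.14, -0.91, -0.28], [-0.44, 0.19, -0.88]] @ diag([1.1600340328176333, 0.8121523316194454, 0.03361001264439817]) @ [[0.54, 0.62, 0.57], [-0.84, 0.43, 0.32], [-0.05, -0.65, 0.76]]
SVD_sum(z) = [[-0.03, -0.04, -0.03], [-0.55, -0.64, -0.58], [0.09, 0.1, 0.09], [-0.27, -0.32, -0.29]] + [[-0.19, 0.1, 0.07], [0.17, -0.09, -0.07], [0.62, -0.32, -0.24], [-0.13, 0.07, 0.05]] + [[-0.0, -0.0, 0.0], [-0.0, -0.01, 0.01], [0.0, 0.01, -0.01], [0.00, 0.02, -0.02]]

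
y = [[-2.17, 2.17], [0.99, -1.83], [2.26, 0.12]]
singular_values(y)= [3.98, 1.74]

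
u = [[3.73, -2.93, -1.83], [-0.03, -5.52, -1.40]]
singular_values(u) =[6.93, 3.2]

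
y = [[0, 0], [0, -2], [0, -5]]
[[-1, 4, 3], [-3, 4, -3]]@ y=[[0, -23], [0, 7]]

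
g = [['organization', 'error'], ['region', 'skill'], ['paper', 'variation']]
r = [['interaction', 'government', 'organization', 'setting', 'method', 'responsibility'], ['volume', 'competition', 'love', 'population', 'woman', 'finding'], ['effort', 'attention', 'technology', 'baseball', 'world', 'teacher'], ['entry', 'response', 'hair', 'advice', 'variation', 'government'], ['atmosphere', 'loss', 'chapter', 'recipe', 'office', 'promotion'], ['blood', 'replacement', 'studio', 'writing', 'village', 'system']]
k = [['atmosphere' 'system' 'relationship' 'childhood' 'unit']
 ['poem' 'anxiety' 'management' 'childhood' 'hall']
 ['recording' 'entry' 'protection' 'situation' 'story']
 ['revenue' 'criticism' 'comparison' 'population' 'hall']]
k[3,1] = 'criticism'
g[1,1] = 'skill'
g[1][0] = 'region'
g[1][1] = 'skill'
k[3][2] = 'comparison'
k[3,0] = 'revenue'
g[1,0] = 'region'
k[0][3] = 'childhood'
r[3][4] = 'variation'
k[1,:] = ['poem', 'anxiety', 'management', 'childhood', 'hall']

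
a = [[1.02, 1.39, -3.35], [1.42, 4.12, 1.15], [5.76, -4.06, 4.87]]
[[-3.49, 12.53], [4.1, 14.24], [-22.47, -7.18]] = a @ [[-3.27, 2.40],[1.89, 3.11],[0.83, -1.72]]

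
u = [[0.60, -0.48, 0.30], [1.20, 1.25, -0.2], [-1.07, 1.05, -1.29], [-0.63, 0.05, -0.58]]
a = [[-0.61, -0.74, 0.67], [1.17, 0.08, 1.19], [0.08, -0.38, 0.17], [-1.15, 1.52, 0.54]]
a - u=[[-1.21, -0.26, 0.37], [-0.03, -1.17, 1.39], [1.15, -1.43, 1.46], [-0.52, 1.47, 1.12]]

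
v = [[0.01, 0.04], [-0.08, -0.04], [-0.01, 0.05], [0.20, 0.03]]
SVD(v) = [[-0.08,  0.54],[0.39,  -0.33],[-0.0,  0.75],[-0.92,  -0.19]] @ diag([0.22039269021674168, 0.06802251170772333]) @ [[-0.98, -0.21], [-0.21, 0.98]]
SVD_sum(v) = [[0.02, 0.0],[-0.08, -0.02],[0.00, 0.0],[0.2, 0.04]] + [[-0.01,  0.04], [0.00,  -0.02], [-0.01,  0.05], [0.0,  -0.01]]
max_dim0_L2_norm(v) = 0.22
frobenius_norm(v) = 0.23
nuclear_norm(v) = 0.29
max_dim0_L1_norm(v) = 0.3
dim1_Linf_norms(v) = [0.04, 0.08, 0.05, 0.2]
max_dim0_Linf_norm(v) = 0.2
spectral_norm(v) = 0.22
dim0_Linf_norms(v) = [0.2, 0.05]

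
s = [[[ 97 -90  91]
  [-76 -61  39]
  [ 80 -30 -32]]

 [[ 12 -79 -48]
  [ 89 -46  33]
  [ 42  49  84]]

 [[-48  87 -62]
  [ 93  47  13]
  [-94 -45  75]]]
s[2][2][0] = -94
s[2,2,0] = -94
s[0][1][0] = -76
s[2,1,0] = 93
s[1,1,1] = -46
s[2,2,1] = -45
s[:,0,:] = [[97, -90, 91], [12, -79, -48], [-48, 87, -62]]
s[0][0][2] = 91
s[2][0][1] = 87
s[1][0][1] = -79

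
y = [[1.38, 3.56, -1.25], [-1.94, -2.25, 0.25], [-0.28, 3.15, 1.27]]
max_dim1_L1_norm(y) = 6.19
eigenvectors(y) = [[(-0.7+0j), (-0.7-0j), -0.40+0.00j], [0.26-0.40j, (0.26+0.4j), (0.22+0j)], [(-0.53+0.06j), (-0.53-0.06j), 0.89+0.00j]]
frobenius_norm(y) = 6.05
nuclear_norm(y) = 8.75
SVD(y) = [[-0.7, 0.36, -0.61], [0.50, -0.36, -0.79], [-0.51, -0.86, 0.07]] @ diag([5.533740363627943, 2.2613088396204164, 0.952417933372464]) @ [[-0.33,-0.94,0.07], [0.64,-0.27,-0.72], [0.70,-0.19,0.69]]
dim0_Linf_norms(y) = [1.94, 3.56, 1.27]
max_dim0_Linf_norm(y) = 3.56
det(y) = 11.92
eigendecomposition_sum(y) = [[(0.44+1.15j), 1.83+0.82j, (-0.27+0.31j)], [(-0.83-0.18j), -1.15+0.75j, (-0.08-0.27j)], [(0.43+0.83j), (1.46+0.46j), -0.17+0.25j]] + [[0.44-1.15j,(1.83-0.82j),(-0.27-0.31j)], [(-0.83+0.18j),-1.15-0.75j,-0.08+0.27j], [0.43-0.83j,(1.46-0.46j),(-0.17-0.25j)]] + [[(0.51-0j), (-0.11-0j), -0.72+0.00j], [-0.29+0.00j, 0.06+0.00j, (0.41-0j)], [(-1.14+0j), (0.24+0j), (1.62-0j)]]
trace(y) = 0.40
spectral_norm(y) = 5.53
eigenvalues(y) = [(-0.89+2.16j), (-0.89-2.16j), (2.18+0j)]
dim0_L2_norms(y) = [2.4, 5.26, 1.8]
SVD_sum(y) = [[1.26, 3.67, -0.25], [-0.90, -2.61, 0.18], [0.91, 2.64, -0.18]] + [[0.52, -0.22, -0.60], [-0.51, 0.22, 0.58], [-1.24, 0.52, 1.41]] + [[-0.41,0.11,-0.4], [-0.53,0.15,-0.52], [0.05,-0.01,0.05]]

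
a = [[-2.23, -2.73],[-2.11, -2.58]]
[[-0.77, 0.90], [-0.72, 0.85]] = a @ [[0.05, -0.16], [0.24, -0.2]]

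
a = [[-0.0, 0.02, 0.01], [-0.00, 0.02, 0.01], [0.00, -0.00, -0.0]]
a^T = [[-0.00, -0.00, 0.00], [0.02, 0.02, -0.0], [0.01, 0.01, -0.00]]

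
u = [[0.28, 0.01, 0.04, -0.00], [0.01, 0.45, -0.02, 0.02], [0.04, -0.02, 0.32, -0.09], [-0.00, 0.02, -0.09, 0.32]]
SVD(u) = [[-0.02, 0.24, 0.87, -0.43], [0.88, 0.46, -0.09, 0.03], [-0.33, 0.63, 0.15, 0.68], [0.33, -0.58, 0.46, 0.59]] @ diag([0.46474176694878017, 0.4028131693068277, 0.2860874113769461, 0.21635765236744608]) @ [[-0.02, 0.88, -0.33, 0.33], [0.24, 0.46, 0.63, -0.58], [0.87, -0.09, 0.15, 0.46], [-0.43, 0.03, 0.68, 0.59]]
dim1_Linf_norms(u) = [0.28, 0.45, 0.32, 0.32]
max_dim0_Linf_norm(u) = 0.45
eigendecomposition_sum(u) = [[0.04, -0.0, -0.06, -0.06], [-0.00, 0.0, 0.00, 0.0], [-0.06, 0.00, 0.1, 0.09], [-0.06, 0.0, 0.09, 0.07]] + [[0.22, -0.02, 0.04, 0.12],  [-0.02, 0.00, -0.0, -0.01],  [0.04, -0.0, 0.01, 0.02],  [0.12, -0.01, 0.02, 0.06]] + [[0.02, 0.05, 0.06, -0.06], [0.05, 0.09, 0.12, -0.11], [0.06, 0.12, 0.16, -0.15], [-0.06, -0.11, -0.15, 0.13]] + [[0.00,  -0.01,  0.0,  -0.0], [-0.01,  0.36,  -0.14,  0.14], [0.00,  -0.14,  0.05,  -0.05], [-0.00,  0.14,  -0.05,  0.05]]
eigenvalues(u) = [0.22, 0.29, 0.4, 0.46]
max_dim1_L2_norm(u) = 0.45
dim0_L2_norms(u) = [0.28, 0.45, 0.34, 0.33]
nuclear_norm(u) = 1.37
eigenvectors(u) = [[-0.43,0.87,0.24,-0.02],[0.03,-0.09,0.46,0.88],[0.68,0.15,0.63,-0.33],[0.59,0.46,-0.58,0.33]]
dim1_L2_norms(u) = [0.28, 0.45, 0.34, 0.33]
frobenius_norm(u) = 0.71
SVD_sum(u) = [[0.0, -0.01, 0.0, -0.00], [-0.01, 0.36, -0.14, 0.14], [0.0, -0.14, 0.05, -0.05], [-0.0, 0.14, -0.05, 0.05]] + [[0.02,0.05,0.06,-0.06], [0.05,0.09,0.12,-0.11], [0.06,0.12,0.16,-0.15], [-0.06,-0.11,-0.15,0.13]] + [[0.22, -0.02, 0.04, 0.12], [-0.02, 0.00, -0.0, -0.01], [0.04, -0.0, 0.01, 0.02], [0.12, -0.01, 0.02, 0.06]] + [[0.04, -0.00, -0.06, -0.06], [-0.0, 0.0, 0.0, 0.0], [-0.06, 0.00, 0.1, 0.09], [-0.06, 0.0, 0.09, 0.07]]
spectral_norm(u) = 0.46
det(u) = 0.01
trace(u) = 1.37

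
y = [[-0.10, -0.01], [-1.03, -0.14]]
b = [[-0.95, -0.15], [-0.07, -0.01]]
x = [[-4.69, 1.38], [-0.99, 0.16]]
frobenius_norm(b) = 0.96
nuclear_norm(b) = 0.97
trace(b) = -0.96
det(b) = -0.00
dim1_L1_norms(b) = [1.1, 0.08]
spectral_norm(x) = 4.99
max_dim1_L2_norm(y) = 1.04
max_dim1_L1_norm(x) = 6.07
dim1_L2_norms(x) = [4.89, 1.0]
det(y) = 0.00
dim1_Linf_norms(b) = [0.95, 0.07]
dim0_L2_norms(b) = [0.95, 0.15]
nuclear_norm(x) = 5.11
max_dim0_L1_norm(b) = 1.02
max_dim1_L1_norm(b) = 1.1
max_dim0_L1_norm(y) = 1.13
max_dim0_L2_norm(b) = 0.95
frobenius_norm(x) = 4.99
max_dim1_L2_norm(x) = 4.89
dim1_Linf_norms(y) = [0.1, 1.03]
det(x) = 0.62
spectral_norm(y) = 1.04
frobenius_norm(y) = 1.04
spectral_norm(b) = 0.96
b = x @ y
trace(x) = -4.53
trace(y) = -0.24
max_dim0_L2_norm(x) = 4.79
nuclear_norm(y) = 1.05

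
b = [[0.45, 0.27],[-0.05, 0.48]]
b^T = [[0.45,-0.05], [0.27,0.48]]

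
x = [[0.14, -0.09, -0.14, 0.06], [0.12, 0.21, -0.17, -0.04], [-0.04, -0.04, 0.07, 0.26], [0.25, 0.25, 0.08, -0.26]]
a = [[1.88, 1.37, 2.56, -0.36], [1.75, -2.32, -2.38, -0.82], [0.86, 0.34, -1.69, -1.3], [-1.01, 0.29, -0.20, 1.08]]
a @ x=[[0.24,  -0.07,  -0.35,  0.82], [-0.14,  -0.75,  -0.08,  -0.21], [-0.1,  -0.26,  -0.40,  -0.06], [0.17,  0.43,  0.16,  -0.4]]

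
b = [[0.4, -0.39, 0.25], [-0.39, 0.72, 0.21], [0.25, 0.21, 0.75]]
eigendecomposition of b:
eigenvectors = [[0.75,0.49,-0.44], [0.52,-0.04,0.85], [-0.4,0.87,0.28]]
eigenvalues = [-0.0, 0.88, 0.99]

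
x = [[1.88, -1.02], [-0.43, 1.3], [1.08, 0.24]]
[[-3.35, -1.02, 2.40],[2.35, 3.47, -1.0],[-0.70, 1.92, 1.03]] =x@[[-0.98,1.1,1.05], [1.48,3.03,-0.42]]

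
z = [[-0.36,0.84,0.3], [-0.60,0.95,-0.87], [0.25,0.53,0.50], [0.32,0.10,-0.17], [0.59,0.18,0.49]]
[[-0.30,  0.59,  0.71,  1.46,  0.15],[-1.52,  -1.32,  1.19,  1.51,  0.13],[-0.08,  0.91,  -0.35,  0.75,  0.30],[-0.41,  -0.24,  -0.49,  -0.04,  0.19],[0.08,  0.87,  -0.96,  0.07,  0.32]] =z@[[-0.45,0.08,-1.63,-0.48,0.46], [-0.92,0.15,0.17,1.46,0.39], [1.05,1.63,-0.06,0.19,-0.04]]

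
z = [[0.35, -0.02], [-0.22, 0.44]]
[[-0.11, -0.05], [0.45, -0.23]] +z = [[0.24, -0.07], [0.23, 0.21]]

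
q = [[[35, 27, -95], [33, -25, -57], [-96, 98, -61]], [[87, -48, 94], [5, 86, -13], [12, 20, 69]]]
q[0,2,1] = 98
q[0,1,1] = -25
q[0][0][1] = 27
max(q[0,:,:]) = 98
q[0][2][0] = -96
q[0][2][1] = 98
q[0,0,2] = -95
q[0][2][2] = -61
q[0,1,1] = -25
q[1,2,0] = 12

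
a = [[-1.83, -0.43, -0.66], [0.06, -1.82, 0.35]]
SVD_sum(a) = [[-1.36, -1.11, -0.35], [-0.77, -0.63, -0.20]] + [[-0.47, 0.68, -0.31],[0.83, -1.19, 0.55]]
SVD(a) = [[-0.87,-0.49],[-0.49,0.87]] @ diag([2.0541088993793726, 1.785647397861757]) @ [[0.76, 0.62, 0.20], [0.53, -0.77, 0.35]]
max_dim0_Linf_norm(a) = 1.83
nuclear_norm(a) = 3.84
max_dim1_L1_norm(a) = 2.92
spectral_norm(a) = 2.05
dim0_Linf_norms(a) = [1.83, 1.82, 0.66]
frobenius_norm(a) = 2.72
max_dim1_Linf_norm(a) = 1.83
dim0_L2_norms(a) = [1.83, 1.87, 0.75]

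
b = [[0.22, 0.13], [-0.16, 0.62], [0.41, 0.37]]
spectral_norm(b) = 0.75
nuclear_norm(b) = 1.22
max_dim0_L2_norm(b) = 0.73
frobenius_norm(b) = 0.88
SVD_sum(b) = [[0.04, 0.17], [0.14, 0.54], [0.11, 0.45]] + [[0.18, -0.04], [-0.30, 0.08], [0.30, -0.08]]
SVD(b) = [[-0.24,0.38], [-0.75,-0.66], [-0.62,0.65]] @ diag([0.7476346833798393, 0.47047038186003515]) @ [[-0.25, -0.97], [0.97, -0.25]]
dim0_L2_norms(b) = [0.49, 0.73]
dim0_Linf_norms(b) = [0.41, 0.62]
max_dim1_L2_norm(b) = 0.64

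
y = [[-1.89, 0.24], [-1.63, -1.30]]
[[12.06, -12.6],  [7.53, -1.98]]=y@[[-6.14,  5.92], [1.91,  -5.9]]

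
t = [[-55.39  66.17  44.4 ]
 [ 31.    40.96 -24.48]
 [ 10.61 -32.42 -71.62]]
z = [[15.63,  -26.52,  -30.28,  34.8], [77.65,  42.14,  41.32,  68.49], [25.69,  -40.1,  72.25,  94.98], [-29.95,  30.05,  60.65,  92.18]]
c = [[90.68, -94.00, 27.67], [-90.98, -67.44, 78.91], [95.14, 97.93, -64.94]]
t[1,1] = 40.96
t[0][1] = 66.17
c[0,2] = 27.67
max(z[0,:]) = 34.8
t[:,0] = [-55.39, 31.0, 10.61]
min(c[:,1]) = -94.0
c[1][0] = -90.98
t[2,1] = -32.42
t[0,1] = 66.17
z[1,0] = 77.65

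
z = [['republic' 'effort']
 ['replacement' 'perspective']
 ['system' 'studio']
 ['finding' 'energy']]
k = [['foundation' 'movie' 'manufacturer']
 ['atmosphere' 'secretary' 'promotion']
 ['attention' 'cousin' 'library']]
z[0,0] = 'republic'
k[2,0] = 'attention'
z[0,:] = ['republic', 'effort']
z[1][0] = 'replacement'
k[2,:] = ['attention', 'cousin', 'library']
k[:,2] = ['manufacturer', 'promotion', 'library']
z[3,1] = 'energy'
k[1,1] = 'secretary'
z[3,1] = 'energy'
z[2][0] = 'system'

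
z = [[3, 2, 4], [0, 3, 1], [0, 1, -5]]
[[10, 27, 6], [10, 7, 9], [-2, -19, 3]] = z @ [[0, 3, 0], [3, 1, 3], [1, 4, 0]]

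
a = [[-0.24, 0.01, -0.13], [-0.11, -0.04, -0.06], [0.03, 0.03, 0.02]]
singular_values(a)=[0.3, 0.05, 0.0]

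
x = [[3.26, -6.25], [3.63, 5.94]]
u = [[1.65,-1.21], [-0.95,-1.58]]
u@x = [[0.99, -17.50], [-8.83, -3.45]]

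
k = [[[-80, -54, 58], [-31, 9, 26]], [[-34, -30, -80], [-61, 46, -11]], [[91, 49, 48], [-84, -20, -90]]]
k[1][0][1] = -30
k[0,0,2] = 58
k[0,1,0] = -31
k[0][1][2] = 26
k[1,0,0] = -34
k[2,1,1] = -20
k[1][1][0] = -61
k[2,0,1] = 49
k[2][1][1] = -20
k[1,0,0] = -34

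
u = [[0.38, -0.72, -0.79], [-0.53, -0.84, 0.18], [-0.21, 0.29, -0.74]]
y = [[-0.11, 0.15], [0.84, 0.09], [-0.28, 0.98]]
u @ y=[[-0.43, -0.78], [-0.7, 0.02], [0.47, -0.73]]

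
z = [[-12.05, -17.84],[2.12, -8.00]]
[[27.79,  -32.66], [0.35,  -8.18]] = z @ [[-1.61, 0.86], [-0.47, 1.25]]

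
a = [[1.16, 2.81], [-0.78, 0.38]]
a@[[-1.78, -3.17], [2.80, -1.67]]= [[5.8, -8.37], [2.45, 1.84]]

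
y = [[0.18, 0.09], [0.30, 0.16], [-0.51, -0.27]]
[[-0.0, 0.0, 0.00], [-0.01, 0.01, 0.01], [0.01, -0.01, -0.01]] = y@[[-0.03, 0.03, 0.03], [0.02, -0.02, -0.02]]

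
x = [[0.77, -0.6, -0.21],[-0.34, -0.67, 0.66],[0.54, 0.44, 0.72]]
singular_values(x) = [1.0, 1.0, 1.0]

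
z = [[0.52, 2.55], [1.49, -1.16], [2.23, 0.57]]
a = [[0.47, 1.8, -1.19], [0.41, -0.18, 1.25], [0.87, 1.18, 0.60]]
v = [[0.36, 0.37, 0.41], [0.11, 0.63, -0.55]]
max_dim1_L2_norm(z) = 2.6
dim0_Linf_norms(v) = [0.36, 0.63, 0.55]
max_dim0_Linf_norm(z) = 2.55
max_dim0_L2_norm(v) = 0.73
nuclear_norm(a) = 4.22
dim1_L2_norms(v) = [0.66, 0.84]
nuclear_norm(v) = 1.50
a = z @ v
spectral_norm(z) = 2.96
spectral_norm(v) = 0.85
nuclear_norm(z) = 5.58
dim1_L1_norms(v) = [1.14, 1.29]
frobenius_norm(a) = 3.02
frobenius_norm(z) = 3.95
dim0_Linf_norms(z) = [2.23, 2.55]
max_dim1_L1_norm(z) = 3.07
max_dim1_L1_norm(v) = 1.29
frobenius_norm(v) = 1.07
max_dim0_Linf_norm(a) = 1.8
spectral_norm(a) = 2.47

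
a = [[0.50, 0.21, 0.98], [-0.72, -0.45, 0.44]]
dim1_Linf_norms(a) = [0.98, 0.72]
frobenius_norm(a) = 1.47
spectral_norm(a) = 1.12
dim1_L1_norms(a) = [1.69, 1.61]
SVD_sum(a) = [[0.55, 0.24, 0.95], [-0.04, -0.02, -0.06]] + [[-0.05, -0.03, 0.03],  [-0.68, -0.43, 0.50]]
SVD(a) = [[-1.0, 0.07],[0.07, 1.00]] @ diag([1.1207539008156948, 0.9554636015078768]) @ [[-0.49,-0.21,-0.85], [-0.72,-0.45,0.53]]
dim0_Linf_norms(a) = [0.72, 0.45, 0.98]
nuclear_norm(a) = 2.08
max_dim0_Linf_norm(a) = 0.98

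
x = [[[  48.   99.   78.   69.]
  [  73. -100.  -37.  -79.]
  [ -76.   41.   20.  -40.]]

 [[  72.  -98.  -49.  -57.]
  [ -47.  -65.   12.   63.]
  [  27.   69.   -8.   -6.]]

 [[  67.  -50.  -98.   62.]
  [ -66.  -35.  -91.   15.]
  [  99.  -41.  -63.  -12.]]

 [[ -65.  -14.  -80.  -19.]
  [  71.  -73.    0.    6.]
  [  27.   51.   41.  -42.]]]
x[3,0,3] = -19.0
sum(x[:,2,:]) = 87.0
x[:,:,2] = [[78.0, -37.0, 20.0], [-49.0, 12.0, -8.0], [-98.0, -91.0, -63.0], [-80.0, 0.0, 41.0]]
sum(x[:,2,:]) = 87.0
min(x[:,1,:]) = -100.0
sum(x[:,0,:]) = -35.0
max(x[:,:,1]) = 99.0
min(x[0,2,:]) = -76.0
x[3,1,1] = -73.0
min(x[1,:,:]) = -98.0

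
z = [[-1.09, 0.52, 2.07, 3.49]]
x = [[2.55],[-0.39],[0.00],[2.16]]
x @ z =[[-2.78,1.33,5.28,8.9], [0.43,-0.20,-0.81,-1.36], [0.00,0.00,0.0,0.00], [-2.35,1.12,4.47,7.54]]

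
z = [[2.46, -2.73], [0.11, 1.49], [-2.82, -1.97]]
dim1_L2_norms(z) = [3.67, 1.49, 3.44]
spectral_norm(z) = 3.85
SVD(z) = [[-0.94, 0.17],  [0.22, -0.35],  [0.26, 0.92]] @ diag([3.8481094656970236, 3.5724016487529737]) @ [[-0.78, 0.62], [-0.62, -0.78]]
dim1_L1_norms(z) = [5.19, 1.6, 4.79]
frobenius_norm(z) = 5.25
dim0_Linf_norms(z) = [2.82, 2.73]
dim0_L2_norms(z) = [3.74, 3.68]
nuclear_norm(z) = 7.42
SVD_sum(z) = [[2.84, -2.25],[-0.66, 0.52],[-0.77, 0.61]] + [[-0.38, -0.48], [0.77, 0.97], [-2.05, -2.58]]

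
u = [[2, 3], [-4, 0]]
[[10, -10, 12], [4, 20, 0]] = u @ [[-1, -5, 0], [4, 0, 4]]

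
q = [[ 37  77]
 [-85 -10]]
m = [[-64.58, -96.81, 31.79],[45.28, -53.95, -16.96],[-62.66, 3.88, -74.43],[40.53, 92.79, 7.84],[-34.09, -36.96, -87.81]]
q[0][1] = 77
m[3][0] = 40.53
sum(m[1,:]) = -25.630000000000003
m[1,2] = -16.96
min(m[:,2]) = -87.81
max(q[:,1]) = 77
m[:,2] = [31.79, -16.96, -74.43, 7.84, -87.81]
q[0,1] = 77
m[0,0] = -64.58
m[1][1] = -53.95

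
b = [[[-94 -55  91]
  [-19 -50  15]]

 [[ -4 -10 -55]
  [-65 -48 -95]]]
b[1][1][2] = -95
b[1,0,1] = -10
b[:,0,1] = [-55, -10]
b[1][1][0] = -65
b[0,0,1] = -55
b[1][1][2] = -95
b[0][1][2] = 15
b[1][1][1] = -48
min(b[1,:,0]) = -65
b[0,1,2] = 15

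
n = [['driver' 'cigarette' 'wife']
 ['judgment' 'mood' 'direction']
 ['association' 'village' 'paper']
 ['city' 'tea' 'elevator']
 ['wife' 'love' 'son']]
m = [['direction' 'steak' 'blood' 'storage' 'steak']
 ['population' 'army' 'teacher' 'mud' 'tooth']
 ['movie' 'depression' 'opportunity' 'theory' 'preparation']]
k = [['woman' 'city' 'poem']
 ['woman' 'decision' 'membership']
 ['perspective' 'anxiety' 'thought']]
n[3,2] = 'elevator'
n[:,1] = ['cigarette', 'mood', 'village', 'tea', 'love']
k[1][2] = 'membership'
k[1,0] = 'woman'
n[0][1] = 'cigarette'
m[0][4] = 'steak'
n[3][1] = 'tea'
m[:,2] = ['blood', 'teacher', 'opportunity']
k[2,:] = ['perspective', 'anxiety', 'thought']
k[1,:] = ['woman', 'decision', 'membership']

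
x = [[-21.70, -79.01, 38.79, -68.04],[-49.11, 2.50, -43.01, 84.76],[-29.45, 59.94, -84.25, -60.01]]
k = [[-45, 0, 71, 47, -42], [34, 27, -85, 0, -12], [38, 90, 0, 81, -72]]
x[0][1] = -79.01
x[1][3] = 84.76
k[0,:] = [-45, 0, 71, 47, -42]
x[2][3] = -60.01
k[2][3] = 81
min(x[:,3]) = -68.04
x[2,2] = -84.25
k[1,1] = 27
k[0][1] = 0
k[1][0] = 34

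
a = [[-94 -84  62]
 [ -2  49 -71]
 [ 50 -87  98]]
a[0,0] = -94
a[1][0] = -2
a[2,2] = 98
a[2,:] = [50, -87, 98]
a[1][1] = 49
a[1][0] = -2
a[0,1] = -84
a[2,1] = -87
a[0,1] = -84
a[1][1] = 49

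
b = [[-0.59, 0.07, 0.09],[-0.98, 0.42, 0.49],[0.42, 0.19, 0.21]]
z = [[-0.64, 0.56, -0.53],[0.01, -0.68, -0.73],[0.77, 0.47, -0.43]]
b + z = [[-1.23, 0.63, -0.44], [-0.97, -0.26, -0.24], [1.19, 0.66, -0.22]]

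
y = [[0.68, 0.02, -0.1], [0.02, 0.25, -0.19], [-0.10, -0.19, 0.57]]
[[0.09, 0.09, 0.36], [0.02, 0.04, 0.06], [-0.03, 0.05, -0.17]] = y@[[0.13,0.16,0.5], [0.08,0.30,0.04], [-0.01,0.21,-0.19]]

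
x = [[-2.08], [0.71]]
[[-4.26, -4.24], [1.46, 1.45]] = x @ [[2.05, 2.04]]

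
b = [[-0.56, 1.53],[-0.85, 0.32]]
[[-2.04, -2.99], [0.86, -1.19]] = b @ [[-1.76, 0.77], [-1.98, -1.67]]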